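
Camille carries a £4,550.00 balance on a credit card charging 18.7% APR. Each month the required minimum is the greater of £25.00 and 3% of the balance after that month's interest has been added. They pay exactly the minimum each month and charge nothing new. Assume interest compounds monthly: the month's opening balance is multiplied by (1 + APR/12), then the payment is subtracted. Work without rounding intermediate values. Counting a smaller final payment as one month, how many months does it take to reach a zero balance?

Monthly rate r = 18.7%/12 = 1.55833% = 0.0155833.
While 3% of the post-interest balance exceeds £25.00, each month B ← (B·(1+r))·(1 − 0.03), i.e. B shrinks by the factor (1+r)·0.97 = 0.98512.
This holds for months 1–115. Entering month 116 the balance is £811.06; 3% of the post-interest balance is now below £25.00, so the flat £25.00 minimum applies from here.
From month 116 a fixed £25.00 at rate r clears £811.06 in 46 more payments. Total: 115 + 46 = 161 months.

161 months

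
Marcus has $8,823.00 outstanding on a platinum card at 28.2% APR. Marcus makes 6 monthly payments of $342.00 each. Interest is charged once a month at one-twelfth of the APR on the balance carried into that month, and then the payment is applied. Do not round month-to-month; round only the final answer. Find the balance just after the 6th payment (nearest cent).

Monthly rate r = 28.2%/12 = 2.35% = 0.0235.
Each month: B ← B·(1+r) − $342.00.
Month 1: interest $207.34; balance after payment $8,688.34.
Month 2: interest $204.18; balance after payment $8,550.52.
Month 3: interest $200.94; balance after payment $8,409.45.
Month 4: interest $197.62; balance after payment $8,265.08.
Month 5: interest $194.23; balance after payment $8,117.31.
Month 6: interest $190.76; balance after payment $7,966.06.

$7,966.06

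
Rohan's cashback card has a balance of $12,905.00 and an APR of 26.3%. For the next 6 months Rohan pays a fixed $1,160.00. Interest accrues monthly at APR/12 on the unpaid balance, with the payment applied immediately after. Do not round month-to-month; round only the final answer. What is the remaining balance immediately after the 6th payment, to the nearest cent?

Monthly rate r = 26.3%/12 = 2.19167% = 0.0219167.
Each month: B ← B·(1+r) − $1,160.00.
Month 1: interest $282.83; balance after payment $12,027.83.
Month 2: interest $263.61; balance after payment $11,131.44.
Month 3: interest $243.96; balance after payment $10,215.41.
Month 4: interest $223.89; balance after payment $9,279.30.
Month 5: interest $203.37; balance after payment $8,322.67.
Month 6: interest $182.41; balance after payment $7,345.07.

$7,345.07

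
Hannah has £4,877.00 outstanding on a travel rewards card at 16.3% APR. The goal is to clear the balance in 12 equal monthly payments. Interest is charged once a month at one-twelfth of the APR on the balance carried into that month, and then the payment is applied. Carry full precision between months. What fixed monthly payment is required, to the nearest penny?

Monthly rate r = 16.3%/12 = 1.35833% = 0.0135833.
Level-payment amortization: P = B₀·r / (1 − (1+r)^(−n)) = 4877.00·0.0135833 / (1 − 1.01358^(−12)).
Denominator 1 − (1+r)^(−12) = 0.149476198.
P = 66.2459 / 0.149476198 ≈ 443.19.

£443.19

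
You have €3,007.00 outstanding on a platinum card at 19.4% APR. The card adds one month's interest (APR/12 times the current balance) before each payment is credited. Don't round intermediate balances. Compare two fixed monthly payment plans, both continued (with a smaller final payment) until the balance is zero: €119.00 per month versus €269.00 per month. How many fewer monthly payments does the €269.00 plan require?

Monthly rate r = 19.4%/12 = 1.61667% = 0.0161667.
At €119.00/mo: n = ⌈−ln(1 − rB₀/P)/ln(1+r)⌉ = 33 payments (last €88.64); total interest = total paid − €3,007.00 = €889.64.
At €269.00/mo: 13 payments (last €115.90); total interest €336.90.
Payments saved = 33 − 13 = 20.

20 fewer payments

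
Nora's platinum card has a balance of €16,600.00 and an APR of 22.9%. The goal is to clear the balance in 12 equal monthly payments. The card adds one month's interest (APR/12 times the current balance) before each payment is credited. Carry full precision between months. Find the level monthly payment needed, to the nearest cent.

€1,560.87

Monthly rate r = 22.9%/12 = 1.90833% = 0.0190833.
Level-payment amortization: P = B₀·r / (1 − (1+r)^(−n)) = 16600.00·0.0190833 / (1 − 1.01908^(−12)).
Denominator 1 − (1+r)^(−12) = 0.202953585.
P = 316.783 / 0.202953585 ≈ 1560.87.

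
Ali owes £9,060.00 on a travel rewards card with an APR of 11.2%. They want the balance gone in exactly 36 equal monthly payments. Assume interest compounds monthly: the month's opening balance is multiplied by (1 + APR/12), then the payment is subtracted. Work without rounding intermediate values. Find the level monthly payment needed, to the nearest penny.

Monthly rate r = 11.2%/12 = 0.933333% = 0.00933333.
Level-payment amortization: P = B₀·r / (1 − (1+r)^(−n)) = 9060.00·0.00933333 / (1 − 1.00933^(−36)).
Denominator 1 − (1+r)^(−36) = 0.284262421.
P = 84.56 / 0.284262421 ≈ 297.47.

£297.47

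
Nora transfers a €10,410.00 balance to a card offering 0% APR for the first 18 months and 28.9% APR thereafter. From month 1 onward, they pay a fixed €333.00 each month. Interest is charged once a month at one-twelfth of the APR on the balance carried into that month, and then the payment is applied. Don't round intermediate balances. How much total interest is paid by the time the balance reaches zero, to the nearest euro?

€968

Promo months 1–18 at r₀ = 0%/12 = 0; months 19+ at r₁ = 28.9%/12 = 0.0240833.
After month 18 (no interest yet): B = €10,410.00 − 18·€333.00 = €4,416.00.
Then at r₁ with €333.00/mo: n₂ = −ln(1 − r₁·B/P)/ln(1+r₁) ≈ 16.17 → 17 more payments.
Total paid = 34·€333.00 + €56.21 = €11,378.21; interest = €11,378.21 − €10,410.00 = €968.21.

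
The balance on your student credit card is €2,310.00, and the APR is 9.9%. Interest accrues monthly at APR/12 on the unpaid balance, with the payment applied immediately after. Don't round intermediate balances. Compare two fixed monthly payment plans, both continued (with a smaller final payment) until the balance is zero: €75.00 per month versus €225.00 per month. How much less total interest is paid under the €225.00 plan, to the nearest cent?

€252.34

Monthly rate r = 9.9%/12 = 0.825% = 0.00825.
At €75.00/mo: n = ⌈−ln(1 − rB₀/P)/ln(1+r)⌉ = 36 payments (last €51.17); total interest = total paid − €2,310.00 = €366.17.
At €225.00/mo: 11 payments (last €173.83); total interest €113.83.
Interest saved = €366.17 − €113.83 = €252.34.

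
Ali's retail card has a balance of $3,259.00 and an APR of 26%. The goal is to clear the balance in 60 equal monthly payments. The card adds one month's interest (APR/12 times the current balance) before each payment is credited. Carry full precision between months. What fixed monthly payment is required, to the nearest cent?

$97.58

Monthly rate r = 26%/12 = 2.16667% = 0.0216667.
Level-payment amortization: P = B₀·r / (1 − (1+r)^(−n)) = 3259.00·0.0216667 / (1 − 1.02167^(−60)).
Denominator 1 − (1+r)^(−60) = 0.723658219.
P = 70.6117 / 0.723658219 ≈ 97.58.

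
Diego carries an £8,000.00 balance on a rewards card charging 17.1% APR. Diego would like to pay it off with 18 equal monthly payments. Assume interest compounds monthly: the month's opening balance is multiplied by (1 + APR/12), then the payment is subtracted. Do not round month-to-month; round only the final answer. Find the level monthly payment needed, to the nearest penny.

£507.02

Monthly rate r = 17.1%/12 = 1.425% = 0.01425.
Level-payment amortization: P = B₀·r / (1 − (1+r)^(−n)) = 8000.00·0.01425 / (1 − 1.01425^(−18)).
Denominator 1 − (1+r)^(−18) = 0.224842943.
P = 114 / 0.224842943 ≈ 507.02.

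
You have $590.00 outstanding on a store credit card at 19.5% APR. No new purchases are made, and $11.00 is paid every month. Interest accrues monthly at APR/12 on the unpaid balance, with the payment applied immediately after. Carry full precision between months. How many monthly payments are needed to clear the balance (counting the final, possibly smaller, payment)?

128 payments

Monthly rate r = 19.5%/12 = 1.625% = 0.01625.
Recurrence: B ← B·(1+r) − $11.00.
Month 1: interest $9.59; balance after payment $588.59.
Month 2: interest $9.56; balance after payment $587.15.
Closed form: n = −ln(1 − rB₀/P)/ln(1+r) = −ln(0.12841)/ln(1.01625) ≈ 127.333, so the balance reaches zero during payment 128.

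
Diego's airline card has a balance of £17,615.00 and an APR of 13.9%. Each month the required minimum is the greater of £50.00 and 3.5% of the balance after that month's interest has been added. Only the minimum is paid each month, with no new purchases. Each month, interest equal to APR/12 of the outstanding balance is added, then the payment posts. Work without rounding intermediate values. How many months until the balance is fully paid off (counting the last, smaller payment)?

140 months

Monthly rate r = 13.9%/12 = 1.15833% = 0.0115833.
While 3.5% of the post-interest balance exceeds £50.00, each month B ← (B·(1+r))·(1 − 0.035), i.e. B shrinks by the factor (1+r)·0.965 = 0.97618.
This holds for months 1–105. Entering month 106 the balance is £1,400.96; 3.5% of the post-interest balance is now below £50.00, so the flat £50.00 minimum applies from here.
From month 106 a fixed £50.00 at rate r clears £1,400.96 in 35 more payments. Total: 105 + 35 = 140 months.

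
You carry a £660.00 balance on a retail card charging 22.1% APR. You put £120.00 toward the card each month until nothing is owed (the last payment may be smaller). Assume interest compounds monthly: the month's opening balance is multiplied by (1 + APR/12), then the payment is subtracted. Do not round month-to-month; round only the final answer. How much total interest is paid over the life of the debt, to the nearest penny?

£42.40

Monthly rate r = 22.1%/12 = 1.84167% = 0.0184167.
Payoff takes n = ⌈−ln(1 − rB₀/P)/ln(1+r)⌉ = ⌈5.852⌉ = 6 payments; the last is £102.40.
Total paid = 5·£120.00 + £102.40 = £702.40.
Total interest = total paid − principal = £702.40 − £660.00 = £42.40.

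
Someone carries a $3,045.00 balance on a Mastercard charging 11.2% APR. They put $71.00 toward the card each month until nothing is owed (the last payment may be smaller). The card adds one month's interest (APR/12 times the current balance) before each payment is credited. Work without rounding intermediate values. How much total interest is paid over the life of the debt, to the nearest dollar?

Monthly rate r = 11.2%/12 = 0.933333% = 0.00933333.
Payoff takes n = ⌈−ln(1 − rB₀/P)/ln(1+r)⌉ = ⌈55.037⌉ = 56 payments; the last is $2.63.
Total paid = 55·$71.00 + $2.63 = $3,907.63.
Total interest = total paid − principal = $3,907.63 − $3,045.00 = $862.63.

$863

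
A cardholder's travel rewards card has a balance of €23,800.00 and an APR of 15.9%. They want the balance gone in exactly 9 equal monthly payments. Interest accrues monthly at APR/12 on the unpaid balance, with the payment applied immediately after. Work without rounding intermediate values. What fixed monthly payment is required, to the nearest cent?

Monthly rate r = 15.9%/12 = 1.325% = 0.01325.
Level-payment amortization: P = B₀·r / (1 − (1+r)^(−n)) = 23800.00·0.01325 / (1 − 1.01325^(−9)).
Denominator 1 − (1+r)^(−9) = 0.111718764.
P = 315.35 / 0.111718764 ≈ 2822.71.

€2,822.71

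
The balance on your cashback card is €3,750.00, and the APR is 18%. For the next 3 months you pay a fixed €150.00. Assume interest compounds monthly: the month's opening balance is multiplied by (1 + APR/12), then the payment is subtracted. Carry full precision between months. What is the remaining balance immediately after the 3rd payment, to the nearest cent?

€3,464.51

Monthly rate r = 18%/12 = 1.5% = 0.015.
Each month: B ← B·(1+r) − €150.00.
Month 1: interest €56.25; balance after payment €3,656.25.
Month 2: interest €54.84; balance after payment €3,561.09.
Month 3: interest €53.42; balance after payment €3,464.51.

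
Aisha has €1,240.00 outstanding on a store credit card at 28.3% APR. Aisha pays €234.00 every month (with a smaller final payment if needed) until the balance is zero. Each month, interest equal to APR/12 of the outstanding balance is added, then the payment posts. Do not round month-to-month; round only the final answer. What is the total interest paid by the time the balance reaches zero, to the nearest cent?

Monthly rate r = 28.3%/12 = 2.35833% = 0.0235833.
Payoff takes n = ⌈−ln(1 − rB₀/P)/ln(1+r)⌉ = ⌈5.727⌉ = 6 payments; the last is €170.71.
Total paid = 5·€234.00 + €170.71 = €1,340.71.
Total interest = total paid − principal = €1,340.71 − €1,240.00 = €100.71.

€100.71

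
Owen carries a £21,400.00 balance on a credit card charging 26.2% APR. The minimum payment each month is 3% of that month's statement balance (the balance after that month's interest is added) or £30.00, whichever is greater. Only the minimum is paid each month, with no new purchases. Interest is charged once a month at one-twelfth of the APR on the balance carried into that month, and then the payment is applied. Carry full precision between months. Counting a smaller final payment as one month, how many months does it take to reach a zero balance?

Monthly rate r = 26.2%/12 = 2.18333% = 0.0218333.
While 3% of the post-interest balance exceeds £30.00, each month B ← (B·(1+r))·(1 − 0.03), i.e. B shrinks by the factor (1+r)·0.97 = 0.99118.
This holds for months 1–349. Entering month 350 the balance is £971.39; 3% of the post-interest balance is now below £30.00, so the flat £30.00 minimum applies from here.
From month 350 a fixed £30.00 at rate r clears £971.39 in 57 more payments. Total: 349 + 57 = 406 months.

406 months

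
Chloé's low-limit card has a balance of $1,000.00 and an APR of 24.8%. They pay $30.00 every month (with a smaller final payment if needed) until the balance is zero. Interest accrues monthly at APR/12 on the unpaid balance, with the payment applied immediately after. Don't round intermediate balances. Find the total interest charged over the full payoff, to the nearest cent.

Monthly rate r = 24.8%/12 = 2.06667% = 0.0206667.
Payoff takes n = ⌈−ln(1 − rB₀/P)/ln(1+r)⌉ = ⌈57.079⌉ = 58 payments; the last is $2.39.
Total paid = 57·$30.00 + $2.39 = $1,712.39.
Total interest = total paid − principal = $1,712.39 − $1,000.00 = $712.39.

$712.39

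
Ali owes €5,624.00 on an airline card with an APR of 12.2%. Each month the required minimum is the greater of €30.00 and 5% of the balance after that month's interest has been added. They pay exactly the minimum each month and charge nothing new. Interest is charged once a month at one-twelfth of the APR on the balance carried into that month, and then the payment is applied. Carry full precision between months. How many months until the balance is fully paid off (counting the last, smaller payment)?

77 months

Monthly rate r = 12.2%/12 = 1.01667% = 0.0101667.
While 5% of the post-interest balance exceeds €30.00, each month B ← (B·(1+r))·(1 − 0.05), i.e. B shrinks by the factor (1+r)·0.95 = 0.95966.
This holds for months 1–55. Entering month 56 the balance is €584.06; 5% of the post-interest balance is now below €30.00, so the flat €30.00 minimum applies from here.
From month 56 a fixed €30.00 at rate r clears €584.06 in 22 more payments. Total: 55 + 22 = 77 months.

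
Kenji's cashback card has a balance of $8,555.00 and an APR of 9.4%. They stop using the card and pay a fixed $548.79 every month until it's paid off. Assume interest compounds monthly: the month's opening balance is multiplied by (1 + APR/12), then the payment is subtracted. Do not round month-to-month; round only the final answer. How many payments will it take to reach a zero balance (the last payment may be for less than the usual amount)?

17 payments

Monthly rate r = 9.4%/12 = 0.783333% = 0.00783333.
Recurrence: B ← B·(1+r) − $548.79.
Month 1: interest $67.01; balance after payment $8,073.22.
Month 2: interest $63.24; balance after payment $7,587.67.
Closed form: n = −ln(1 − rB₀/P)/ln(1+r) = −ln(0.87789)/ln(1.00783) ≈ 16.691, so the balance reaches zero during payment 17.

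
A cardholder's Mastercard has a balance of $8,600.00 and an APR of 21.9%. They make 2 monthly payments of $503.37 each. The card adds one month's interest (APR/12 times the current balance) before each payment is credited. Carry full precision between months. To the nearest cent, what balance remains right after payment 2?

$7,900.84

Monthly rate r = 21.9%/12 = 1.825% = 0.01825.
Each month: B ← B·(1+r) − $503.37.
Month 1: interest $156.95; balance after payment $8,253.58.
Month 2: interest $150.63; balance after payment $7,900.84.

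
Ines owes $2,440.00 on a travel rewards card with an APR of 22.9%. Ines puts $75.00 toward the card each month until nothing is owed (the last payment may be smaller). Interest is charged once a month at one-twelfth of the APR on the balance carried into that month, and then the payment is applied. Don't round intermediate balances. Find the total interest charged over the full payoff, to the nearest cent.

$1,407.88

Monthly rate r = 22.9%/12 = 1.90833% = 0.0190833.
Payoff takes n = ⌈−ln(1 − rB₀/P)/ln(1+r)⌉ = ⌈51.303⌉ = 52 payments; the last is $22.88.
Total paid = 51·$75.00 + $22.88 = $3,847.88.
Total interest = total paid − principal = $3,847.88 − $2,440.00 = $1,407.88.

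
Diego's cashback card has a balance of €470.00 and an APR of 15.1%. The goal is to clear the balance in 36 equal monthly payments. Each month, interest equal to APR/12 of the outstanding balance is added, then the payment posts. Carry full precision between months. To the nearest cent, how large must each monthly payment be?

Monthly rate r = 15.1%/12 = 1.25833% = 0.0125833.
Level-payment amortization: P = B₀·r / (1 − (1+r)^(−n)) = 470.00·0.0125833 / (1 − 1.01258^(−36)).
Denominator 1 − (1+r)^(−36) = 0.362482506.
P = 5.91417 / 0.362482506 ≈ 16.32.

€16.32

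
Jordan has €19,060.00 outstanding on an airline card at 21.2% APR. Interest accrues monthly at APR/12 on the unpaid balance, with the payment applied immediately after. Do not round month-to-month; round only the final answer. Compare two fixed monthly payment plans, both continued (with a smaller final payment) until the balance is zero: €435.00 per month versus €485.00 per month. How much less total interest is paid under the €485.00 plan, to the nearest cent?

Monthly rate r = 21.2%/12 = 1.76667% = 0.0176667.
At €435.00/mo: n = ⌈−ln(1 − rB₀/P)/ln(1+r)⌉ = 85 payments (last €411.28); total interest = total paid − €19,060.00 = €17,891.28.
At €485.00/mo: 68 payments (last €326.60); total interest €13,761.60.
Interest saved = €17,891.28 − €13,761.60 = €4,129.68.

€4,129.68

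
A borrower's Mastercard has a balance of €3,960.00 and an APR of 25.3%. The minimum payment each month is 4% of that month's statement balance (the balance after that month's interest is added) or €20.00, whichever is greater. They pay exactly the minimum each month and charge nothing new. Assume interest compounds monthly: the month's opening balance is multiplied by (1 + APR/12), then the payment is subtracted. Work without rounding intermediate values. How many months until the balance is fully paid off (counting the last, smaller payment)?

140 months

Monthly rate r = 25.3%/12 = 2.10833% = 0.0210833.
While 4% of the post-interest balance exceeds €20.00, each month B ← (B·(1+r))·(1 − 0.04), i.e. B shrinks by the factor (1+r)·0.96 = 0.98024.
This holds for months 1–105. Entering month 106 the balance is €487.08; 4% of the post-interest balance is now below €20.00, so the flat €20.00 minimum applies from here.
From month 106 a fixed €20.00 at rate r clears €487.08 in 35 more payments. Total: 105 + 35 = 140 months.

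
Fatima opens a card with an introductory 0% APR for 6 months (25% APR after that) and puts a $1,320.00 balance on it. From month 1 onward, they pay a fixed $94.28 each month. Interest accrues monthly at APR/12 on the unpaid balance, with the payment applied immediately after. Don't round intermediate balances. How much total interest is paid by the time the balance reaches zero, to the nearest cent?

$79.56

Promo months 1–6 at r₀ = 0%/12 = 0; months 7+ at r₁ = 25%/12 = 0.0208333.
After month 6 (no interest yet): B = $1,320.00 − 6·$94.28 = $754.32.
Then at r₁ with $94.28/mo: n₂ = −ln(1 − r₁·B/P)/ln(1+r₁) ≈ 8.84 → 9 more payments.
Total paid = 14·$94.28 + $79.64 = $1,399.56; interest = $1,399.56 − $1,320.00 = $79.56.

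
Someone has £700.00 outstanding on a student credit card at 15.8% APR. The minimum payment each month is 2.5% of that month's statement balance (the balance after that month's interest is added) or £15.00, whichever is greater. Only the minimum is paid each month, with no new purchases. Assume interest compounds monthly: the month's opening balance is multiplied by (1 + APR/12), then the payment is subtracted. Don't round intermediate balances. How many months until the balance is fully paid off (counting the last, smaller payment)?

70 months

Monthly rate r = 15.8%/12 = 1.31667% = 0.0131667.
While 2.5% of the post-interest balance exceeds £15.00, each month B ← (B·(1+r))·(1 − 0.025), i.e. B shrinks by the factor (1+r)·0.975 = 0.98784.
This holds for months 1–14. Entering month 15 the balance is £589.79; 2.5% of the post-interest balance is now below £15.00, so the flat £15.00 minimum applies from here.
From month 15 a fixed £15.00 at rate r clears £589.79 in 56 more payments. Total: 14 + 56 = 70 months.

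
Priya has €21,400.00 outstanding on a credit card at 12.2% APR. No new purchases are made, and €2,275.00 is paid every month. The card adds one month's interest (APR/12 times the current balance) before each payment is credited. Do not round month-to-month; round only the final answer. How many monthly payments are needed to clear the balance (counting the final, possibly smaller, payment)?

Monthly rate r = 12.2%/12 = 1.01667% = 0.0101667.
Recurrence: B ← B·(1+r) − €2,275.00.
Month 1: interest €217.57; balance after payment €19,342.57.
Month 2: interest €196.65; balance after payment €17,264.22.
Closed form: n = −ln(1 − rB₀/P)/ln(1+r) = −ln(0.90437)/ln(1.01017) ≈ 9.937, so the balance reaches zero during payment 10.

10 payments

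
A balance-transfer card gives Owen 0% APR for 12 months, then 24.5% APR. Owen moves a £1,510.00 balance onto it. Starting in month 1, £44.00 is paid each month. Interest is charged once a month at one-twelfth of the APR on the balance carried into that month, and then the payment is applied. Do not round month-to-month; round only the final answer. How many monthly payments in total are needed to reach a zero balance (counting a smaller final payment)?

Promo months 1–12 at r₀ = 0%/12 = 0; months 13+ at r₁ = 24.5%/12 = 0.0204167.
After month 12 (no interest yet): B = £1,510.00 − 12·£44.00 = £982.00.
Then at r₁ with £44.00/mo: n₂ = −ln(1 − r₁·B/P)/ln(1+r₁) ≈ 30.09 → 31 more payments.

43 months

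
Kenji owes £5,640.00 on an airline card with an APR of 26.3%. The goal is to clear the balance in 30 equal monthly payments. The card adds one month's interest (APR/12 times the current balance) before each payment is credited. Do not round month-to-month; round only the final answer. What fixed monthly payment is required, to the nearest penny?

Monthly rate r = 26.3%/12 = 2.19167% = 0.0219167.
Level-payment amortization: P = B₀·r / (1 − (1+r)^(−n)) = 5640.00·0.0219167 / (1 − 1.02192^(−30)).
Denominator 1 − (1+r)^(−30) = 0.478162201.
P = 123.61 / 0.478162201 ≈ 258.51.

£258.51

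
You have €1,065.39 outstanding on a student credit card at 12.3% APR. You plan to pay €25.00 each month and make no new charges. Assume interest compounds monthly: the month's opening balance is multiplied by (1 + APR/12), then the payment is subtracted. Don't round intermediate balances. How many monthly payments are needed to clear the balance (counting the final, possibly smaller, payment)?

Monthly rate r = 12.3%/12 = 1.025% = 0.01025.
Recurrence: B ← B·(1+r) − €25.00.
Month 1: interest €10.92; balance after payment €1,051.31.
Month 2: interest €10.78; balance after payment €1,037.09.
Closed form: n = −ln(1 − rB₀/P)/ln(1+r) = −ln(0.56319)/ln(1.01025) ≈ 56.300, so the balance reaches zero during payment 57.

57 payments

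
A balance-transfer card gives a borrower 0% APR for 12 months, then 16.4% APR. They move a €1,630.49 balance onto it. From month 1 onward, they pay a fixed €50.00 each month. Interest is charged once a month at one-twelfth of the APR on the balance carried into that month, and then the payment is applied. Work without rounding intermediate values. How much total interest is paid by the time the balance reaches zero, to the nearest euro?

€188

Promo months 1–12 at r₀ = 0%/12 = 0; months 13+ at r₁ = 16.4%/12 = 0.0136667.
After month 12 (no interest yet): B = €1,630.49 − 12·€50.00 = €1,030.49.
Then at r₁ with €50.00/mo: n₂ = −ln(1 − r₁·B/P)/ln(1+r₁) ≈ 24.37 → 25 more payments.
Total paid = 36·€50.00 + €18.66 = €1,818.66; interest = €1,818.66 − €1,630.49 = €188.17.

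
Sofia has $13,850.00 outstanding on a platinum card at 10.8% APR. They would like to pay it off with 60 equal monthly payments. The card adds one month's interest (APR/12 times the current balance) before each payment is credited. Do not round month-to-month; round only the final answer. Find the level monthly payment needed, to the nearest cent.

$299.75

Monthly rate r = 10.8%/12 = 0.9% = 0.009.
Level-payment amortization: P = B₀·r / (1 − (1+r)^(−n)) = 13850.00·0.009 / (1 − 1.009^(−60)).
Denominator 1 − (1+r)^(−60) = 0.415842407.
P = 124.65 / 0.415842407 ≈ 299.75.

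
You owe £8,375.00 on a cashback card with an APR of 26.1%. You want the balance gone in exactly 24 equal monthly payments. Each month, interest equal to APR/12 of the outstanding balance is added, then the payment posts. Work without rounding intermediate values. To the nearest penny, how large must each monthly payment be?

£451.62

Monthly rate r = 26.1%/12 = 2.175% = 0.02175.
Level-payment amortization: P = B₀·r / (1 − (1+r)^(−n)) = 8375.00·0.02175 / (1 − 1.02175^(−24)).
Denominator 1 − (1+r)^(−24) = 0.403337853.
P = 182.156 / 0.403337853 ≈ 451.62.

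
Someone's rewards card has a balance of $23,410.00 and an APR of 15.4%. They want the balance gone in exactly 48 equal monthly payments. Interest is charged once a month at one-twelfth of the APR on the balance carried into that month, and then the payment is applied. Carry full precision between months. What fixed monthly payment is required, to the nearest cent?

$656.27

Monthly rate r = 15.4%/12 = 1.28333% = 0.0128333.
Level-payment amortization: P = B₀·r / (1 − (1+r)^(−n)) = 23410.00·0.0128333 / (1 − 1.01283^(−48)).
Denominator 1 − (1+r)^(−48) = 0.457778575.
P = 300.428 / 0.457778575 ≈ 656.27.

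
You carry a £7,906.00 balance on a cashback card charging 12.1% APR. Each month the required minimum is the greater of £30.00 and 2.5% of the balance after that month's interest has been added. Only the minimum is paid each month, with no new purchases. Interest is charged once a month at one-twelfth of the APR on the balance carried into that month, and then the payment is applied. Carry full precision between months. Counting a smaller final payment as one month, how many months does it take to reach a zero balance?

175 months

Monthly rate r = 12.1%/12 = 1.00833% = 0.0100833.
While 2.5% of the post-interest balance exceeds £30.00, each month B ← (B·(1+r))·(1 − 0.025), i.e. B shrinks by the factor (1+r)·0.975 = 0.98483.
This holds for months 1–124. Entering month 125 the balance is £1,188.02; 2.5% of the post-interest balance is now below £30.00, so the flat £30.00 minimum applies from here.
From month 125 a fixed £30.00 at rate r clears £1,188.02 in 51 more payments. Total: 124 + 51 = 175 months.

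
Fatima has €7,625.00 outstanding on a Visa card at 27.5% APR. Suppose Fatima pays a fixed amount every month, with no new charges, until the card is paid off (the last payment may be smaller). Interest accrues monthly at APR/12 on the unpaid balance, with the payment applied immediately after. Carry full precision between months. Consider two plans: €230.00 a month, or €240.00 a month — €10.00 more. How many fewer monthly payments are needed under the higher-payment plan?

Monthly rate r = 27.5%/12 = 2.29167% = 0.0229167.
At €230.00/mo: n = ⌈−ln(1 − rB₀/P)/ln(1+r)⌉ = 63 payments (last €215.61); total interest = total paid − €7,625.00 = €6,850.61.
At €240.00/mo: 58 payments (last €114.50); total interest €6,169.50.
Payments saved = 63 − 58 = 5.

5 fewer payments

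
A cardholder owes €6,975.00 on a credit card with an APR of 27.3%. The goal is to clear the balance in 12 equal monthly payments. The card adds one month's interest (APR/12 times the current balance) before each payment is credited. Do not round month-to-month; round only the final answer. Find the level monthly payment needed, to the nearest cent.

€670.74

Monthly rate r = 27.3%/12 = 2.275% = 0.02275.
Level-payment amortization: P = B₀·r / (1 − (1+r)^(−n)) = 6975.00·0.02275 / (1 − 1.02275^(−12)).
Denominator 1 − (1+r)^(−12) = 0.236575415.
P = 158.681 / 0.236575415 ≈ 670.74.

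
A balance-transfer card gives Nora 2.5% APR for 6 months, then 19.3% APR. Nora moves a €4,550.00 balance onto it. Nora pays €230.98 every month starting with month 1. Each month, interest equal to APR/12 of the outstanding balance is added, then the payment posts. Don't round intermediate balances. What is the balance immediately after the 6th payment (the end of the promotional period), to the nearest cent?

€3,214.05

Promo months 1–6 at r₀ = 2.5%/12 = 0.00208333; months 7+ at r₁ = 19.3%/12 = 0.0160833.
After month 6: iterate B ← B·(1+r₀) − €230.98 for 6 months → €3,214.05.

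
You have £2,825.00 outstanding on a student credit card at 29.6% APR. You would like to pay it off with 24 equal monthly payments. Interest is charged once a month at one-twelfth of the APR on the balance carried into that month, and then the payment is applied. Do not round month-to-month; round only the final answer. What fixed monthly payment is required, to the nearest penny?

Monthly rate r = 29.6%/12 = 2.46667% = 0.0246667.
Level-payment amortization: P = B₀·r / (1 − (1+r)^(−n)) = 2825.00·0.0246667 / (1 − 1.02467^(−24)).
Denominator 1 − (1+r)^(−24) = 0.44279193.
P = 69.6833 / 0.44279193 ≈ 157.37.

£157.37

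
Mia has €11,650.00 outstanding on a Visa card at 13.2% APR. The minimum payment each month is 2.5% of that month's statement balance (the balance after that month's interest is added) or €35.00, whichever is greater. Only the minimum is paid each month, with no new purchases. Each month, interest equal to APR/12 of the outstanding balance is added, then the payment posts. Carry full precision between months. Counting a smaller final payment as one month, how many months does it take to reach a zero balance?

201 months

Monthly rate r = 13.2%/12 = 1.1% = 0.011.
While 2.5% of the post-interest balance exceeds €35.00, each month B ← (B·(1+r))·(1 − 0.025), i.e. B shrinks by the factor (1+r)·0.975 = 0.98572.
This holds for months 1–149. Entering month 150 the balance is €1,367.53; 2.5% of the post-interest balance is now below €35.00, so the flat €35.00 minimum applies from here.
From month 150 a fixed €35.00 at rate r clears €1,367.53 in 52 more payments. Total: 149 + 52 = 201 months.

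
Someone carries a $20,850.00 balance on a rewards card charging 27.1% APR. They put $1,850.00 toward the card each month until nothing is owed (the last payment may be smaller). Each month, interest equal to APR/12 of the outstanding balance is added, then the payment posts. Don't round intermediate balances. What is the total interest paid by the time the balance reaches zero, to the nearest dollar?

$3,485

Monthly rate r = 27.1%/12 = 2.25833% = 0.0225833.
Payoff takes n = ⌈−ln(1 − rB₀/P)/ln(1+r)⌉ = ⌈13.153⌉ = 14 payments; the last is $285.16.
Total paid = 13·$1,850.00 + $285.16 = $24,335.16.
Total interest = total paid − principal = $24,335.16 − $20,850.00 = $3,485.16.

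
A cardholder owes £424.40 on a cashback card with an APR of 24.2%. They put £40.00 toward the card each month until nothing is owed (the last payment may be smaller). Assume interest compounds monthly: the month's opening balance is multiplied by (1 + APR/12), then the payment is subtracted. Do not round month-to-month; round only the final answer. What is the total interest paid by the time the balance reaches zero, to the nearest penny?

Monthly rate r = 24.2%/12 = 2.01667% = 0.0201667.
Payoff takes n = ⌈−ln(1 − rB₀/P)/ln(1+r)⌉ = ⌈12.058⌉ = 13 payments; the last is £2.36.
Total paid = 12·£40.00 + £2.36 = £482.36.
Total interest = total paid − principal = £482.36 − £424.40 = £57.96.

£57.96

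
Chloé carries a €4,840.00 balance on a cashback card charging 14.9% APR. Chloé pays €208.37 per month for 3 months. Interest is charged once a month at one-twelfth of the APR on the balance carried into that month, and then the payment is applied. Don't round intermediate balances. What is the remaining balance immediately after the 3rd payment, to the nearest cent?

Monthly rate r = 14.9%/12 = 1.24167% = 0.0124167.
Each month: B ← B·(1+r) − €208.37.
Month 1: interest €60.10; balance after payment €4,691.73.
Month 2: interest €58.26; balance after payment €4,541.61.
Month 3: interest €56.39; balance after payment €4,389.63.

€4,389.63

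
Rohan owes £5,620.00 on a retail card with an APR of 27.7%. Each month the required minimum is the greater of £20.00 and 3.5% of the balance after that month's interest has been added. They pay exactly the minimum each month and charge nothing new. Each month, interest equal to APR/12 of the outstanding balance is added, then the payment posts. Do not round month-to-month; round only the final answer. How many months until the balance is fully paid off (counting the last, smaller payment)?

226 months

Monthly rate r = 27.7%/12 = 2.30833% = 0.0230833.
While 3.5% of the post-interest balance exceeds £20.00, each month B ← (B·(1+r))·(1 − 0.035), i.e. B shrinks by the factor (1+r)·0.965 = 0.98728.
This holds for months 1–181. Entering month 182 the balance is £553.44; 3.5% of the post-interest balance is now below £20.00, so the flat £20.00 minimum applies from here.
From month 182 a fixed £20.00 at rate r clears £553.44 in 45 more payments. Total: 181 + 45 = 226 months.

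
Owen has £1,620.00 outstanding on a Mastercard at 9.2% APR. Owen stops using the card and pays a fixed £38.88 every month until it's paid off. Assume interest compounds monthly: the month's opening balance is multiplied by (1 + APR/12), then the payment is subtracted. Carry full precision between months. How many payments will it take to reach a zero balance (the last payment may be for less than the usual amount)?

Monthly rate r = 9.2%/12 = 0.766667% = 0.00766667.
Recurrence: B ← B·(1+r) − £38.88.
Month 1: interest £12.42; balance after payment £1,593.54.
Month 2: interest £12.22; balance after payment £1,566.88.
Closed form: n = −ln(1 − rB₀/P)/ln(1+r) = −ln(0.68056)/ln(1.00767) ≈ 50.389, so the balance reaches zero during payment 51.

51 payments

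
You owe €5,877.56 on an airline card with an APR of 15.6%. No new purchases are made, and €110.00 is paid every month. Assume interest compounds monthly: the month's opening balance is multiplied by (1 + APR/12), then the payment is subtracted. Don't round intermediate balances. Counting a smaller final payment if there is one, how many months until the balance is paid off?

Monthly rate r = 15.6%/12 = 1.3% = 0.013.
Recurrence: B ← B·(1+r) − €110.00.
Month 1: interest €76.41; balance after payment €5,843.97.
Month 2: interest €75.97; balance after payment €5,809.94.
Closed form: n = −ln(1 − rB₀/P)/ln(1+r) = −ln(0.30538)/ln(1.013) ≈ 91.838, so the balance reaches zero during payment 92.

92 months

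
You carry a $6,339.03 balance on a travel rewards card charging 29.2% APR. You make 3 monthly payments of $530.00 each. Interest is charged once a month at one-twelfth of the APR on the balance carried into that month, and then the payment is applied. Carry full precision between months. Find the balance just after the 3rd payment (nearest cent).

$5,184.13

Monthly rate r = 29.2%/12 = 2.43333% = 0.0243333.
Each month: B ← B·(1+r) − $530.00.
Month 1: interest $154.25; balance after payment $5,963.28.
Month 2: interest $145.11; balance after payment $5,578.39.
Month 3: interest $135.74; balance after payment $5,184.13.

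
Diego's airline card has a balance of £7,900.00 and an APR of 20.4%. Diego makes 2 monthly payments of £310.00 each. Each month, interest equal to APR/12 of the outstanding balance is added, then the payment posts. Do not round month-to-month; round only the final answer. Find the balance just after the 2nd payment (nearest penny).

£7,545.61

Monthly rate r = 20.4%/12 = 1.7% = 0.017.
Each month: B ← B·(1+r) − £310.00.
Month 1: interest £134.30; balance after payment £7,724.30.
Month 2: interest £131.31; balance after payment £7,545.61.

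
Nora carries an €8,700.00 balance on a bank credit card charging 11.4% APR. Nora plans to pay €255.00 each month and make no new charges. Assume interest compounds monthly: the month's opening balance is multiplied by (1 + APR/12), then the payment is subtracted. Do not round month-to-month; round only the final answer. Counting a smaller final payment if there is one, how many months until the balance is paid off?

42 payments

Monthly rate r = 11.4%/12 = 0.95% = 0.0095.
Recurrence: B ← B·(1+r) − €255.00.
Month 1: interest €82.65; balance after payment €8,527.65.
Month 2: interest €81.01; balance after payment €8,353.66.
Closed form: n = −ln(1 − rB₀/P)/ln(1+r) = −ln(0.67588)/ln(1.0095) ≈ 41.431, so the balance reaches zero during payment 42.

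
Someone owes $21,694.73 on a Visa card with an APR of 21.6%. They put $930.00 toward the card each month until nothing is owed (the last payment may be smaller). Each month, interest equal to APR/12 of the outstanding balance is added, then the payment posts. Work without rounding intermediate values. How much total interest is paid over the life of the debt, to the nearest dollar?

Monthly rate r = 21.6%/12 = 1.8% = 0.018.
Payoff takes n = ⌈−ln(1 − rB₀/P)/ln(1+r)⌉ = ⌈30.524⌉ = 31 payments; the last is $489.68.
Total paid = 30·$930.00 + $489.68 = $28,389.68.
Total interest = total paid − principal = $28,389.68 − $21,694.73 = $6,694.95.

$6,695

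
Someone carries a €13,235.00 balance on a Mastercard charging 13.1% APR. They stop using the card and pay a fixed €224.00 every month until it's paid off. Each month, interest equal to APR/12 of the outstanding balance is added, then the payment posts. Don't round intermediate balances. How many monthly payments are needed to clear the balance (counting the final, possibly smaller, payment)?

96 payments

Monthly rate r = 13.1%/12 = 1.09167% = 0.0109167.
Recurrence: B ← B·(1+r) − €224.00.
Month 1: interest €144.48; balance after payment €13,155.48.
Month 2: interest €143.61; balance after payment €13,075.10.
Closed form: n = −ln(1 − rB₀/P)/ln(1+r) = −ln(0.35499)/ln(1.01092) ≈ 95.387, so the balance reaches zero during payment 96.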